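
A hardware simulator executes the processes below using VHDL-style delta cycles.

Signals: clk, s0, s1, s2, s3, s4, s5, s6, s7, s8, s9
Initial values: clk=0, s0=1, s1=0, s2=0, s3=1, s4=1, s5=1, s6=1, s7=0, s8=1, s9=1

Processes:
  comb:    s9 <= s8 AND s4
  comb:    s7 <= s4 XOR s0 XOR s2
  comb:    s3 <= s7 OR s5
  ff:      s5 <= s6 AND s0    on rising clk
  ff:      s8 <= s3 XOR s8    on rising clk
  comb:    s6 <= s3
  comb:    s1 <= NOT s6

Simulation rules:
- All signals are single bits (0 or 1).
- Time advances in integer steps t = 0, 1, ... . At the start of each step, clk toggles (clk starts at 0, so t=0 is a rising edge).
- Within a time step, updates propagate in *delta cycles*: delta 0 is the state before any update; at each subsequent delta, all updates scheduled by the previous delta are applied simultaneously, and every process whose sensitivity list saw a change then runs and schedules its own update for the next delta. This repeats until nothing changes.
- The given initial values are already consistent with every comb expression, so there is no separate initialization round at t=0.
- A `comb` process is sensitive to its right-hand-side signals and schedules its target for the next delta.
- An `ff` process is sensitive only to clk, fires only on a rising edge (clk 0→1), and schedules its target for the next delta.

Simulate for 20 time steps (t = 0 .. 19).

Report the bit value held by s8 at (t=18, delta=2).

1

t=0 Δ0: clk=0 s3=1 s9=1 s7=0 s5=1 s2=0 s4=1 s0=1 s8=1 s1=0 s6=1
  Δ1: clk:0→1
  Δ2: s8:1→0
  Δ3: s9:1→0
  (3Δ to stable)
t=1 Δ0: clk=1 s3=1 s9=0 s7=0 s5=1 s2=0 s4=1 s0=1 s8=0 s1=0 s6=1
  Δ1: clk:1→0
  (1Δ to stable)
t=2 Δ0: clk=0 s3=1 s9=0 s7=0 s5=1 s2=0 s4=1 s0=1 s8=0 s1=0 s6=1
  Δ1: clk:0→1
  Δ2: s8:0→1
  Δ3: s9:0→1
  (3Δ to stable)
t=3 Δ0: clk=1 s3=1 s9=1 s7=0 s5=1 s2=0 s4=1 s0=1 s8=1 s1=0 s6=1
  Δ1: clk:1→0
  (1Δ to stable)
t=4 Δ0: clk=0 s3=1 s9=1 s7=0 s5=1 s2=0 s4=1 s0=1 s8=1 s1=0 s6=1
  Δ1: clk:0→1
  Δ2: s8:1→0
  Δ3: s9:1→0
  (3Δ to stable)
t=5 Δ0: clk=1 s3=1 s9=0 s7=0 s5=1 s2=0 s4=1 s0=1 s8=0 s1=0 s6=1
  Δ1: clk:1→0
  (1Δ to stable)
t=6 Δ0: clk=0 s3=1 s9=0 s7=0 s5=1 s2=0 s4=1 s0=1 s8=0 s1=0 s6=1
  Δ1: clk:0→1
  Δ2: s8:0→1
  Δ3: s9:0→1
  (3Δ to stable)
t=7 Δ0: clk=1 s3=1 s9=1 s7=0 s5=1 s2=0 s4=1 s0=1 s8=1 s1=0 s6=1
  Δ1: clk:1→0
  (1Δ to stable)
t=8 Δ0: clk=0 s3=1 s9=1 s7=0 s5=1 s2=0 s4=1 s0=1 s8=1 s1=0 s6=1
  Δ1: clk:0→1
  Δ2: s8:1→0
  Δ3: s9:1→0
  (3Δ to stable)
t=9 Δ0: clk=1 s3=1 s9=0 s7=0 s5=1 s2=0 s4=1 s0=1 s8=0 s1=0 s6=1
  Δ1: clk:1→0
  (1Δ to stable)
t=10 Δ0: clk=0 s3=1 s9=0 s7=0 s5=1 s2=0 s4=1 s0=1 s8=0 s1=0 s6=1
  Δ1: clk:0→1
  Δ2: s8:0→1
  Δ3: s9:0→1
  (3Δ to stable)
t=11 Δ0: clk=1 s3=1 s9=1 s7=0 s5=1 s2=0 s4=1 s0=1 s8=1 s1=0 s6=1
  Δ1: clk:1→0
  (1Δ to stable)
t=12 Δ0: clk=0 s3=1 s9=1 s7=0 s5=1 s2=0 s4=1 s0=1 s8=1 s1=0 s6=1
  Δ1: clk:0→1
  Δ2: s8:1→0
  Δ3: s9:1→0
  (3Δ to stable)
t=13 Δ0: clk=1 s3=1 s9=0 s7=0 s5=1 s2=0 s4=1 s0=1 s8=0 s1=0 s6=1
  Δ1: clk:1→0
  (1Δ to stable)
t=14 Δ0: clk=0 s3=1 s9=0 s7=0 s5=1 s2=0 s4=1 s0=1 s8=0 s1=0 s6=1
  Δ1: clk:0→1
  Δ2: s8:0→1
  Δ3: s9:0→1
  (3Δ to stable)
t=15 Δ0: clk=1 s3=1 s9=1 s7=0 s5=1 s2=0 s4=1 s0=1 s8=1 s1=0 s6=1
  Δ1: clk:1→0
  (1Δ to stable)
t=16 Δ0: clk=0 s3=1 s9=1 s7=0 s5=1 s2=0 s4=1 s0=1 s8=1 s1=0 s6=1
  Δ1: clk:0→1
  Δ2: s8:1→0
  Δ3: s9:1→0
  (3Δ to stable)
t=17 Δ0: clk=1 s3=1 s9=0 s7=0 s5=1 s2=0 s4=1 s0=1 s8=0 s1=0 s6=1
  Δ1: clk:1→0
  (1Δ to stable)
t=18 Δ0: clk=0 s3=1 s9=0 s7=0 s5=1 s2=0 s4=1 s0=1 s8=0 s1=0 s6=1
  Δ1: clk:0→1
  Δ2: s8:0→1
  Δ3: s9:0→1
  (3Δ to stable)
t=19 Δ0: clk=1 s3=1 s9=1 s7=0 s5=1 s2=0 s4=1 s0=1 s8=1 s1=0 s6=1
  Δ1: clk:1→0
  (1Δ to stable)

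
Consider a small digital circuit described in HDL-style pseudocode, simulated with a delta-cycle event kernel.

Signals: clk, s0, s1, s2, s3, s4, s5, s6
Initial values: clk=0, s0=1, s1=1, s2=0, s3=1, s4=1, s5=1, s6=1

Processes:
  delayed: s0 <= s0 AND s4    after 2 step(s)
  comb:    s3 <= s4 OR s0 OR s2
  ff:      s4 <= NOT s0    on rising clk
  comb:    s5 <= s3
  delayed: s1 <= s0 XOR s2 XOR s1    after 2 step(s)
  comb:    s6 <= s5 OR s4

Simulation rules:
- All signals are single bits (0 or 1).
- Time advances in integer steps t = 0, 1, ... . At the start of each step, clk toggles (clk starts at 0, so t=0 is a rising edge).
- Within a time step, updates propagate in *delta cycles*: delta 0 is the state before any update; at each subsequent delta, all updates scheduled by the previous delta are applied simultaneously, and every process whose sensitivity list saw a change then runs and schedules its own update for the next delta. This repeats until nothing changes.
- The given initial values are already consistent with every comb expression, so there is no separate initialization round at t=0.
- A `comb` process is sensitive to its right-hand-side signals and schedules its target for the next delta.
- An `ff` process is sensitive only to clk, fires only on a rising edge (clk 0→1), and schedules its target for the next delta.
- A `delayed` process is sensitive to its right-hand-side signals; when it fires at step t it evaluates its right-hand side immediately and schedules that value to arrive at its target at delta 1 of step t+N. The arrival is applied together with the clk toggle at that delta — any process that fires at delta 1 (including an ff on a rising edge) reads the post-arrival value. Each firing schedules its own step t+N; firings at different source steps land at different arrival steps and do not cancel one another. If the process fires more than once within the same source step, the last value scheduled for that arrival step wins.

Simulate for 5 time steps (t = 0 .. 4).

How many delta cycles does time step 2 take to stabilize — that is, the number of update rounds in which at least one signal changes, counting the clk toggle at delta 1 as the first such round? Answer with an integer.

t=0 Δ0: s4=1 s2=0 s0=1 s3=1 s5=1 clk=0 s1=1 s6=1
  Δ1: clk:0→1
  Δ2: s4:1→0
  (2Δ to stable)
t=1 Δ0: s4=0 s2=0 s0=1 s3=1 s5=1 clk=1 s1=1 s6=1
  Δ1: clk:1→0
  (1Δ to stable)
t=2 Δ0: s4=0 s2=0 s0=1 s3=1 s5=1 clk=0 s1=1 s6=1
  Δ1: s0:1→0, clk:0→1
  Δ2: s4:0→1, s3:1→0
  Δ3: s3:0→1, s5:1→0
  Δ4: s5:0→1
  (4Δ to stable)
t=3 Δ0: s4=1 s2=0 s0=0 s3=1 s5=1 clk=1 s1=1 s6=1
  Δ1: clk:1→0
  (1Δ to stable)
t=4 Δ0: s4=1 s2=0 s0=0 s3=1 s5=1 clk=0 s1=1 s6=1
  Δ1: clk:0→1
  (1Δ to stable)

4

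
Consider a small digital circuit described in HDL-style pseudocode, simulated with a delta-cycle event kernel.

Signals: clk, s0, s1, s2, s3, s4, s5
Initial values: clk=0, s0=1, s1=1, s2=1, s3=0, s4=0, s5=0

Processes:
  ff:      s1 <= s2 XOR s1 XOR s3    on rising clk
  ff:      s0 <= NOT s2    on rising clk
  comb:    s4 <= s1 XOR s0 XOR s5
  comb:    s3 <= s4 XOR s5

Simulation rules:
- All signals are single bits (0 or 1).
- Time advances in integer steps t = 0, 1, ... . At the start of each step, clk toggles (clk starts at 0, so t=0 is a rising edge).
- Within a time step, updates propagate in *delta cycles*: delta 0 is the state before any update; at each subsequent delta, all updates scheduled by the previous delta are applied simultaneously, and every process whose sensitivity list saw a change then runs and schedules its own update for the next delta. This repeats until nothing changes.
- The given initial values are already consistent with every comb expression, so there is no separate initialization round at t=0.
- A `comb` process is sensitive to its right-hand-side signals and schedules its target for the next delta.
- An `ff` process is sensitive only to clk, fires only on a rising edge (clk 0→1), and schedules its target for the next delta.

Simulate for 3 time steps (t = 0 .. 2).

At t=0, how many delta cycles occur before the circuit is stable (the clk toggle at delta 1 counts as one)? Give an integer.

[bits: clk,s5,s3,s4,s0,s2,s1]
t=0: Δ0=0000111 Δ1=1000111 Δ2=1000010 | 2Δ
t=1: Δ0=1000010 Δ1=0000010 | 1Δ
t=2: Δ0=0000010 Δ1=1000010 Δ2=1000011 Δ3=1001011 Δ4=1011011 | 4Δ

2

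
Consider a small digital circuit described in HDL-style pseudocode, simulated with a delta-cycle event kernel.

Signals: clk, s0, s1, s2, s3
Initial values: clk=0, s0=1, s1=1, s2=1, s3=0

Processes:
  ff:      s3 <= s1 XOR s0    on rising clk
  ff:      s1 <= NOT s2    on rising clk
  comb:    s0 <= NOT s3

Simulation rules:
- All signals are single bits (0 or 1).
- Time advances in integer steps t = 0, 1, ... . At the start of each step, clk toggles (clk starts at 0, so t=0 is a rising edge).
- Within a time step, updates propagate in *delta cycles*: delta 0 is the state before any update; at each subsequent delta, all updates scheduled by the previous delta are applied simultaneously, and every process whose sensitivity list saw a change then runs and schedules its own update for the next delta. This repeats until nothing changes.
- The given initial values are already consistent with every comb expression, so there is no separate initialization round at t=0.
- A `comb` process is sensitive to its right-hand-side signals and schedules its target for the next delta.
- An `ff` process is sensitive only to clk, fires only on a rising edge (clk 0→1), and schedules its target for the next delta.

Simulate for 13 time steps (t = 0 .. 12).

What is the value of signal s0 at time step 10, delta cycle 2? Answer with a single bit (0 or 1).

t0.Δ0 s0=1 clk=0 s3=0 s1=1 s2=1
t0.Δ1 s0=1 clk=1 s3=0 s1=1 s2=1
t0.Δ2 s0=1 clk=1 s3=0 s1=0 s2=1
t1.Δ0 s0=1 clk=1 s3=0 s1=0 s2=1
t1.Δ1 s0=1 clk=0 s3=0 s1=0 s2=1
t2.Δ0 s0=1 clk=0 s3=0 s1=0 s2=1
t2.Δ1 s0=1 clk=1 s3=0 s1=0 s2=1
t2.Δ2 s0=1 clk=1 s3=1 s1=0 s2=1
t2.Δ3 s0=0 clk=1 s3=1 s1=0 s2=1
t3.Δ0 s0=0 clk=1 s3=1 s1=0 s2=1
t3.Δ1 s0=0 clk=0 s3=1 s1=0 s2=1
t4.Δ0 s0=0 clk=0 s3=1 s1=0 s2=1
t4.Δ1 s0=0 clk=1 s3=1 s1=0 s2=1
t4.Δ2 s0=0 clk=1 s3=0 s1=0 s2=1
t4.Δ3 s0=1 clk=1 s3=0 s1=0 s2=1
t5.Δ0 s0=1 clk=1 s3=0 s1=0 s2=1
t5.Δ1 s0=1 clk=0 s3=0 s1=0 s2=1
t6.Δ0 s0=1 clk=0 s3=0 s1=0 s2=1
t6.Δ1 s0=1 clk=1 s3=0 s1=0 s2=1
t6.Δ2 s0=1 clk=1 s3=1 s1=0 s2=1
t6.Δ3 s0=0 clk=1 s3=1 s1=0 s2=1
t7.Δ0 s0=0 clk=1 s3=1 s1=0 s2=1
t7.Δ1 s0=0 clk=0 s3=1 s1=0 s2=1
t8.Δ0 s0=0 clk=0 s3=1 s1=0 s2=1
t8.Δ1 s0=0 clk=1 s3=1 s1=0 s2=1
t8.Δ2 s0=0 clk=1 s3=0 s1=0 s2=1
t8.Δ3 s0=1 clk=1 s3=0 s1=0 s2=1
t9.Δ0 s0=1 clk=1 s3=0 s1=0 s2=1
t9.Δ1 s0=1 clk=0 s3=0 s1=0 s2=1
t10.Δ0 s0=1 clk=0 s3=0 s1=0 s2=1
t10.Δ1 s0=1 clk=1 s3=0 s1=0 s2=1
t10.Δ2 s0=1 clk=1 s3=1 s1=0 s2=1
t10.Δ3 s0=0 clk=1 s3=1 s1=0 s2=1
t11.Δ0 s0=0 clk=1 s3=1 s1=0 s2=1
t11.Δ1 s0=0 clk=0 s3=1 s1=0 s2=1
t12.Δ0 s0=0 clk=0 s3=1 s1=0 s2=1
t12.Δ1 s0=0 clk=1 s3=1 s1=0 s2=1
t12.Δ2 s0=0 clk=1 s3=0 s1=0 s2=1
t12.Δ3 s0=1 clk=1 s3=0 s1=0 s2=1

1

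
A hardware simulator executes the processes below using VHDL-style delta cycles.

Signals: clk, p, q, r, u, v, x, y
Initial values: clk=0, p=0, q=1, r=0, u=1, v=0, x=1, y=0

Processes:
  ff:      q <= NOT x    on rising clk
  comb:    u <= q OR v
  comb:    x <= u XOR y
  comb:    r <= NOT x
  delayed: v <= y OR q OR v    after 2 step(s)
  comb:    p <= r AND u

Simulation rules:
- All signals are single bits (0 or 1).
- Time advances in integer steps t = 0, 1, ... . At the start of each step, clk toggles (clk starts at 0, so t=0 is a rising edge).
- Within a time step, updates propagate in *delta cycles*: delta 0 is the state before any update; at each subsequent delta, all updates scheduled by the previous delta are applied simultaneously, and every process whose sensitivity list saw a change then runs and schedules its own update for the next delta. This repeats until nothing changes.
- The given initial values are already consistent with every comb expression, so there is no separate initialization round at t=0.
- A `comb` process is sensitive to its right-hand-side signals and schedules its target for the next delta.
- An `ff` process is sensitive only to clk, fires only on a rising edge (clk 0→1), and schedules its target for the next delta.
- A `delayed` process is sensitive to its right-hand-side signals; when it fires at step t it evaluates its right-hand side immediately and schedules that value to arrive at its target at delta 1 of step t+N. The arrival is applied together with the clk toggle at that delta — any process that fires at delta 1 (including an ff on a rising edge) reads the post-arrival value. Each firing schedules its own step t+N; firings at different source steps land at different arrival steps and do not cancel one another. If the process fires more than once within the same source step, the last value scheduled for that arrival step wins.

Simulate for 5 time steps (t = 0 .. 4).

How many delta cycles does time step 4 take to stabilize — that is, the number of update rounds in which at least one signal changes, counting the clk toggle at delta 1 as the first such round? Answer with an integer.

[bits: r,u,clk,v,p,y,q,x]
t=0: Δ0=01000011 Δ1=01100011 Δ2=01100001 Δ3=00100001 Δ4=00100000 Δ5=10100000 | 5Δ
t=1: Δ0=10100000 Δ1=10000000 | 1Δ
t=2: Δ0=10000000 Δ1=10100000 Δ2=10100010 Δ3=11100010 Δ4=11101011 Δ5=01101011 Δ6=01100011 | 6Δ
t=3: Δ0=01100011 Δ1=01000011 | 1Δ
t=4: Δ0=01000011 Δ1=01110011 Δ2=01110001 | 2Δ

2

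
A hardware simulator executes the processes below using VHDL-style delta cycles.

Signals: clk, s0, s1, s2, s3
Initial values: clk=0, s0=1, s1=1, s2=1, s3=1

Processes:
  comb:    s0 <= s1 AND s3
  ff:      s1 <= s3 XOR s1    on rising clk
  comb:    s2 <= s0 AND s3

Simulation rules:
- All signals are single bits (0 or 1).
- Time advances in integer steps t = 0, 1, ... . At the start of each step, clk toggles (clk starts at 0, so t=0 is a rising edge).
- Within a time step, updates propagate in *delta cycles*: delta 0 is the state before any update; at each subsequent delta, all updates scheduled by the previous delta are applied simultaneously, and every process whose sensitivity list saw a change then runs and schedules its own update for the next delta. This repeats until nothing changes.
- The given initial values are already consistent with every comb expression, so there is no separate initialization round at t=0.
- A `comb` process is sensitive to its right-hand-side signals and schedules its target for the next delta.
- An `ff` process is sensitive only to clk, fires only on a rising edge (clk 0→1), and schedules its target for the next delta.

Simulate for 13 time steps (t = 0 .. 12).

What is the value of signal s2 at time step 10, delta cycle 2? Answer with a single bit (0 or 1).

0

t0.Δ0 s0=1 s2=1 s1=1 s3=1 clk=0
t0.Δ1 s0=1 s2=1 s1=1 s3=1 clk=1
t0.Δ2 s0=1 s2=1 s1=0 s3=1 clk=1
t0.Δ3 s0=0 s2=1 s1=0 s3=1 clk=1
t0.Δ4 s0=0 s2=0 s1=0 s3=1 clk=1
t1.Δ0 s0=0 s2=0 s1=0 s3=1 clk=1
t1.Δ1 s0=0 s2=0 s1=0 s3=1 clk=0
t2.Δ0 s0=0 s2=0 s1=0 s3=1 clk=0
t2.Δ1 s0=0 s2=0 s1=0 s3=1 clk=1
t2.Δ2 s0=0 s2=0 s1=1 s3=1 clk=1
t2.Δ3 s0=1 s2=0 s1=1 s3=1 clk=1
t2.Δ4 s0=1 s2=1 s1=1 s3=1 clk=1
t3.Δ0 s0=1 s2=1 s1=1 s3=1 clk=1
t3.Δ1 s0=1 s2=1 s1=1 s3=1 clk=0
t4.Δ0 s0=1 s2=1 s1=1 s3=1 clk=0
t4.Δ1 s0=1 s2=1 s1=1 s3=1 clk=1
t4.Δ2 s0=1 s2=1 s1=0 s3=1 clk=1
t4.Δ3 s0=0 s2=1 s1=0 s3=1 clk=1
t4.Δ4 s0=0 s2=0 s1=0 s3=1 clk=1
t5.Δ0 s0=0 s2=0 s1=0 s3=1 clk=1
t5.Δ1 s0=0 s2=0 s1=0 s3=1 clk=0
t6.Δ0 s0=0 s2=0 s1=0 s3=1 clk=0
t6.Δ1 s0=0 s2=0 s1=0 s3=1 clk=1
t6.Δ2 s0=0 s2=0 s1=1 s3=1 clk=1
t6.Δ3 s0=1 s2=0 s1=1 s3=1 clk=1
t6.Δ4 s0=1 s2=1 s1=1 s3=1 clk=1
t7.Δ0 s0=1 s2=1 s1=1 s3=1 clk=1
t7.Δ1 s0=1 s2=1 s1=1 s3=1 clk=0
t8.Δ0 s0=1 s2=1 s1=1 s3=1 clk=0
t8.Δ1 s0=1 s2=1 s1=1 s3=1 clk=1
t8.Δ2 s0=1 s2=1 s1=0 s3=1 clk=1
t8.Δ3 s0=0 s2=1 s1=0 s3=1 clk=1
t8.Δ4 s0=0 s2=0 s1=0 s3=1 clk=1
t9.Δ0 s0=0 s2=0 s1=0 s3=1 clk=1
t9.Δ1 s0=0 s2=0 s1=0 s3=1 clk=0
t10.Δ0 s0=0 s2=0 s1=0 s3=1 clk=0
t10.Δ1 s0=0 s2=0 s1=0 s3=1 clk=1
t10.Δ2 s0=0 s2=0 s1=1 s3=1 clk=1
t10.Δ3 s0=1 s2=0 s1=1 s3=1 clk=1
t10.Δ4 s0=1 s2=1 s1=1 s3=1 clk=1
t11.Δ0 s0=1 s2=1 s1=1 s3=1 clk=1
t11.Δ1 s0=1 s2=1 s1=1 s3=1 clk=0
t12.Δ0 s0=1 s2=1 s1=1 s3=1 clk=0
t12.Δ1 s0=1 s2=1 s1=1 s3=1 clk=1
t12.Δ2 s0=1 s2=1 s1=0 s3=1 clk=1
t12.Δ3 s0=0 s2=1 s1=0 s3=1 clk=1
t12.Δ4 s0=0 s2=0 s1=0 s3=1 clk=1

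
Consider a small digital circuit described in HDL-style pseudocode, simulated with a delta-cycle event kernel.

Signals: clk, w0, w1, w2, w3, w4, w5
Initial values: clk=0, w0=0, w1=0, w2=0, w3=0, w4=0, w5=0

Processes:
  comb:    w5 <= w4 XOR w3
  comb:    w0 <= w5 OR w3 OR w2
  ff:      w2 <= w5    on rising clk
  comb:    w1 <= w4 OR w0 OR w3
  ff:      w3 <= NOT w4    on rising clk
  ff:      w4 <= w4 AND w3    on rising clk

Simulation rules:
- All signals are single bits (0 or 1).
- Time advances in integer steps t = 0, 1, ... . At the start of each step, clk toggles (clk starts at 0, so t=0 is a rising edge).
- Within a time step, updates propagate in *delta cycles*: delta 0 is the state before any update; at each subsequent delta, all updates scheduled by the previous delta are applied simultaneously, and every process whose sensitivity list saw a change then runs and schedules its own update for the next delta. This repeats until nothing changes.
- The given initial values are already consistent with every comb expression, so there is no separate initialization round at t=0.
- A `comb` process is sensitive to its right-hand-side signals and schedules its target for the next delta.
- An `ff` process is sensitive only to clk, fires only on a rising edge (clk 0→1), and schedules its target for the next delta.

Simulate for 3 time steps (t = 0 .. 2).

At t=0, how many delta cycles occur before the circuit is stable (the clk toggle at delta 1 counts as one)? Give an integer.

3

t0.Δ0 w4=0 w2=0 w3=0 w5=0 w0=0 w1=0 clk=0
t0.Δ1 w4=0 w2=0 w3=0 w5=0 w0=0 w1=0 clk=1
t0.Δ2 w4=0 w2=0 w3=1 w5=0 w0=0 w1=0 clk=1
t0.Δ3 w4=0 w2=0 w3=1 w5=1 w0=1 w1=1 clk=1
t1.Δ0 w4=0 w2=0 w3=1 w5=1 w0=1 w1=1 clk=1
t1.Δ1 w4=0 w2=0 w3=1 w5=1 w0=1 w1=1 clk=0
t2.Δ0 w4=0 w2=0 w3=1 w5=1 w0=1 w1=1 clk=0
t2.Δ1 w4=0 w2=0 w3=1 w5=1 w0=1 w1=1 clk=1
t2.Δ2 w4=0 w2=1 w3=1 w5=1 w0=1 w1=1 clk=1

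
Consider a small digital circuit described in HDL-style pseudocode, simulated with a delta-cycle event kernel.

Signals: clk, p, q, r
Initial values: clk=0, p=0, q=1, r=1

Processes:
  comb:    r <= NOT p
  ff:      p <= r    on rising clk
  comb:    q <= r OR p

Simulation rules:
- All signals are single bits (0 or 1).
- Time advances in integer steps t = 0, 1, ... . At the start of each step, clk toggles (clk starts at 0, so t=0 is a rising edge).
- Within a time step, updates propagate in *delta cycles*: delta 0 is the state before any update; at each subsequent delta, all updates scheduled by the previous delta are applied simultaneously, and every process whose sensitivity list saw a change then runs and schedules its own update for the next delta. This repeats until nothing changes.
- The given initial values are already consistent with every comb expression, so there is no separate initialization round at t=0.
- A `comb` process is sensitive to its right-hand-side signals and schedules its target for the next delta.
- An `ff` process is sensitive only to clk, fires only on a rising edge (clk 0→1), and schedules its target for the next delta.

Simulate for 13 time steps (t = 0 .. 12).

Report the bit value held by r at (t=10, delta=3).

1

[bits: p,clk,r,q]
t=0: Δ0=0011 Δ1=0111 Δ2=1111 Δ3=1101 | 3Δ
t=1: Δ0=1101 Δ1=1001 | 1Δ
t=2: Δ0=1001 Δ1=1101 Δ2=0101 Δ3=0110 Δ4=0111 | 4Δ
t=3: Δ0=0111 Δ1=0011 | 1Δ
t=4: Δ0=0011 Δ1=0111 Δ2=1111 Δ3=1101 | 3Δ
t=5: Δ0=1101 Δ1=1001 | 1Δ
t=6: Δ0=1001 Δ1=1101 Δ2=0101 Δ3=0110 Δ4=0111 | 4Δ
t=7: Δ0=0111 Δ1=0011 | 1Δ
t=8: Δ0=0011 Δ1=0111 Δ2=1111 Δ3=1101 | 3Δ
t=9: Δ0=1101 Δ1=1001 | 1Δ
t=10: Δ0=1001 Δ1=1101 Δ2=0101 Δ3=0110 Δ4=0111 | 4Δ
t=11: Δ0=0111 Δ1=0011 | 1Δ
t=12: Δ0=0011 Δ1=0111 Δ2=1111 Δ3=1101 | 3Δ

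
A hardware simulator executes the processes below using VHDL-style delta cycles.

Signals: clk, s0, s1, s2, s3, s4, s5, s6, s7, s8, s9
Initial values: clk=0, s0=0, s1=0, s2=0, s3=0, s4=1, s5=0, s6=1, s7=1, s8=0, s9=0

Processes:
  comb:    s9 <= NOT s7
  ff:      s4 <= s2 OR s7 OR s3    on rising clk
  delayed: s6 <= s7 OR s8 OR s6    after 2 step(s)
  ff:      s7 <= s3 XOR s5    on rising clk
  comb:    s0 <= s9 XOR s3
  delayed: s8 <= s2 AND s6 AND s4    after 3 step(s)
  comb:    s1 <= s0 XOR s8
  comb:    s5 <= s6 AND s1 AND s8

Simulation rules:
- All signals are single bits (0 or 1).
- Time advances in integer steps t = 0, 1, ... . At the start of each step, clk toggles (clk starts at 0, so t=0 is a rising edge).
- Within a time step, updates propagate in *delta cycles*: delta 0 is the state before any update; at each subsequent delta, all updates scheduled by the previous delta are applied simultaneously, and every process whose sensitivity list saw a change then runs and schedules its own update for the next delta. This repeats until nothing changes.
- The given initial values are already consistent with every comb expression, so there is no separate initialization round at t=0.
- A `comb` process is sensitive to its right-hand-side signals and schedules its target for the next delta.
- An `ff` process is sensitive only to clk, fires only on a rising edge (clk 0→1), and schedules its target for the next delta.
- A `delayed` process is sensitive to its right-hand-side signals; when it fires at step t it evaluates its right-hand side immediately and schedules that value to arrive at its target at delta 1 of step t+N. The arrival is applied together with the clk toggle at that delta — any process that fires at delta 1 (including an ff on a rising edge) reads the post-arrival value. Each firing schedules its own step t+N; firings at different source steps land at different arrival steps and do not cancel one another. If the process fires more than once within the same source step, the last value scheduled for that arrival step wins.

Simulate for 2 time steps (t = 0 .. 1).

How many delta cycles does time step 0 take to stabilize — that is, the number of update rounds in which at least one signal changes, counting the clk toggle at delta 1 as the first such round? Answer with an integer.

t0.Δ0 s1=0 s8=0 clk=0 s7=1 s2=0 s9=0 s3=0 s6=1 s0=0 s4=1 s5=0
t0.Δ1 s1=0 s8=0 clk=1 s7=1 s2=0 s9=0 s3=0 s6=1 s0=0 s4=1 s5=0
t0.Δ2 s1=0 s8=0 clk=1 s7=0 s2=0 s9=0 s3=0 s6=1 s0=0 s4=1 s5=0
t0.Δ3 s1=0 s8=0 clk=1 s7=0 s2=0 s9=1 s3=0 s6=1 s0=0 s4=1 s5=0
t0.Δ4 s1=0 s8=0 clk=1 s7=0 s2=0 s9=1 s3=0 s6=1 s0=1 s4=1 s5=0
t0.Δ5 s1=1 s8=0 clk=1 s7=0 s2=0 s9=1 s3=0 s6=1 s0=1 s4=1 s5=0
t1.Δ0 s1=1 s8=0 clk=1 s7=0 s2=0 s9=1 s3=0 s6=1 s0=1 s4=1 s5=0
t1.Δ1 s1=1 s8=0 clk=0 s7=0 s2=0 s9=1 s3=0 s6=1 s0=1 s4=1 s5=0

5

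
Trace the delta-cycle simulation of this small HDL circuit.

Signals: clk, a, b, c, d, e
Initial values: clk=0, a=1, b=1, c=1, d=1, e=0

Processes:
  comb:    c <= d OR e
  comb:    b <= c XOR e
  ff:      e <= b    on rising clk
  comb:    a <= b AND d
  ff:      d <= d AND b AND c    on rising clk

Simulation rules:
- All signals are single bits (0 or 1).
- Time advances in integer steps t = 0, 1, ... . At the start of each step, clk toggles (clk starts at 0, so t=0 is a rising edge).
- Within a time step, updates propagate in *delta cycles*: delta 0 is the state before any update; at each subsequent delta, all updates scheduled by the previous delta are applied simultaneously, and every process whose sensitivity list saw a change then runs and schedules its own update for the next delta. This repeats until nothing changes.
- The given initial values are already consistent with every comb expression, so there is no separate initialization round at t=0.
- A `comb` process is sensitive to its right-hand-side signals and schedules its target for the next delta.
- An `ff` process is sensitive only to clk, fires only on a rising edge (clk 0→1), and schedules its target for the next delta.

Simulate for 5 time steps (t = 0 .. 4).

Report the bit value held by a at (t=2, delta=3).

0

[bits: c,clk,b,e,d,a]
t=0: Δ0=101011 Δ1=111011 Δ2=111111 Δ3=110111 Δ4=110110 | 4Δ
t=1: Δ0=110110 Δ1=100110 | 1Δ
t=2: Δ0=100110 Δ1=110110 Δ2=110000 Δ3=011000 Δ4=010000 | 4Δ
t=3: Δ0=010000 Δ1=000000 | 1Δ
t=4: Δ0=000000 Δ1=010000 | 1Δ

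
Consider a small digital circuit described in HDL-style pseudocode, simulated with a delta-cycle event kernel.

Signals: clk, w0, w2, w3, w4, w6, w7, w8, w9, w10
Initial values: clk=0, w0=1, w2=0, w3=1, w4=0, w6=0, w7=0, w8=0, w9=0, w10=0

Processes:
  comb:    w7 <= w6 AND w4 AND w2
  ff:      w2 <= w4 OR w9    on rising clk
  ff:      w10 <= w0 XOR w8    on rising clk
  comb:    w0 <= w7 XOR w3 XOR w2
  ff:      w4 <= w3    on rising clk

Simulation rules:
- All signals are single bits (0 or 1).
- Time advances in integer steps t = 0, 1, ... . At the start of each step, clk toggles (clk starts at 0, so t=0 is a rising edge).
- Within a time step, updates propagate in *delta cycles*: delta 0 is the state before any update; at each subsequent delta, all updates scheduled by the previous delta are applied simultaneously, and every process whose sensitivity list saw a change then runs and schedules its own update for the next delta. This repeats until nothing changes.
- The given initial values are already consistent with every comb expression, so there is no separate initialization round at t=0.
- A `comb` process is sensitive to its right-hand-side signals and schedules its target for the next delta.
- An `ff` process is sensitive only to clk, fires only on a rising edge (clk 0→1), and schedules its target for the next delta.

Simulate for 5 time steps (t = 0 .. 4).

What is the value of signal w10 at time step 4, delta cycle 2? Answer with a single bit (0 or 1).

0

[bits: w6,w10,w2,w3,clk,w9,w0,w8,w7,w4]
t=0: Δ0=0001001000 Δ1=0001101000 Δ2=0101101001 | 2Δ
t=1: Δ0=0101101001 Δ1=0101001001 | 1Δ
t=2: Δ0=0101001001 Δ1=0101101001 Δ2=0111101001 Δ3=0111100001 | 3Δ
t=3: Δ0=0111100001 Δ1=0111000001 | 1Δ
t=4: Δ0=0111000001 Δ1=0111100001 Δ2=0011100001 | 2Δ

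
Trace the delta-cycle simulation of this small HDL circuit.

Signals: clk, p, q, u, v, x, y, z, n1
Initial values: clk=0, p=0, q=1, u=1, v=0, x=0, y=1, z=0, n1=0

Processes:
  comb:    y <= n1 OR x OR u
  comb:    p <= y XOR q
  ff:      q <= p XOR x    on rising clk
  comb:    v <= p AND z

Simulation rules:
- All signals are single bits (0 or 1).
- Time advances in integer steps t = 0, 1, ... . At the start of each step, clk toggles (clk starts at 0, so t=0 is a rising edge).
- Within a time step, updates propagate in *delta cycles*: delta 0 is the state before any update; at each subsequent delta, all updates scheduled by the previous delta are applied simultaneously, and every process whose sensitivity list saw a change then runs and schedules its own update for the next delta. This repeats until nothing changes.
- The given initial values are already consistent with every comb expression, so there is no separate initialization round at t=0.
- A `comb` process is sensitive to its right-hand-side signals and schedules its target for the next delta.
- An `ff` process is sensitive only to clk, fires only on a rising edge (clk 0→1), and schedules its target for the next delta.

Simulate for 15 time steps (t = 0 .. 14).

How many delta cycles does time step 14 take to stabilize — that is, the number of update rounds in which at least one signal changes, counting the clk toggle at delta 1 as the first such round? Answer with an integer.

3

t0.Δ0 p=0 z=0 clk=0 q=1 v=0 x=0 u=1 y=1 n1=0
t0.Δ1 p=0 z=0 clk=1 q=1 v=0 x=0 u=1 y=1 n1=0
t0.Δ2 p=0 z=0 clk=1 q=0 v=0 x=0 u=1 y=1 n1=0
t0.Δ3 p=1 z=0 clk=1 q=0 v=0 x=0 u=1 y=1 n1=0
t1.Δ0 p=1 z=0 clk=1 q=0 v=0 x=0 u=1 y=1 n1=0
t1.Δ1 p=1 z=0 clk=0 q=0 v=0 x=0 u=1 y=1 n1=0
t2.Δ0 p=1 z=0 clk=0 q=0 v=0 x=0 u=1 y=1 n1=0
t2.Δ1 p=1 z=0 clk=1 q=0 v=0 x=0 u=1 y=1 n1=0
t2.Δ2 p=1 z=0 clk=1 q=1 v=0 x=0 u=1 y=1 n1=0
t2.Δ3 p=0 z=0 clk=1 q=1 v=0 x=0 u=1 y=1 n1=0
t3.Δ0 p=0 z=0 clk=1 q=1 v=0 x=0 u=1 y=1 n1=0
t3.Δ1 p=0 z=0 clk=0 q=1 v=0 x=0 u=1 y=1 n1=0
t4.Δ0 p=0 z=0 clk=0 q=1 v=0 x=0 u=1 y=1 n1=0
t4.Δ1 p=0 z=0 clk=1 q=1 v=0 x=0 u=1 y=1 n1=0
t4.Δ2 p=0 z=0 clk=1 q=0 v=0 x=0 u=1 y=1 n1=0
t4.Δ3 p=1 z=0 clk=1 q=0 v=0 x=0 u=1 y=1 n1=0
t5.Δ0 p=1 z=0 clk=1 q=0 v=0 x=0 u=1 y=1 n1=0
t5.Δ1 p=1 z=0 clk=0 q=0 v=0 x=0 u=1 y=1 n1=0
t6.Δ0 p=1 z=0 clk=0 q=0 v=0 x=0 u=1 y=1 n1=0
t6.Δ1 p=1 z=0 clk=1 q=0 v=0 x=0 u=1 y=1 n1=0
t6.Δ2 p=1 z=0 clk=1 q=1 v=0 x=0 u=1 y=1 n1=0
t6.Δ3 p=0 z=0 clk=1 q=1 v=0 x=0 u=1 y=1 n1=0
t7.Δ0 p=0 z=0 clk=1 q=1 v=0 x=0 u=1 y=1 n1=0
t7.Δ1 p=0 z=0 clk=0 q=1 v=0 x=0 u=1 y=1 n1=0
t8.Δ0 p=0 z=0 clk=0 q=1 v=0 x=0 u=1 y=1 n1=0
t8.Δ1 p=0 z=0 clk=1 q=1 v=0 x=0 u=1 y=1 n1=0
t8.Δ2 p=0 z=0 clk=1 q=0 v=0 x=0 u=1 y=1 n1=0
t8.Δ3 p=1 z=0 clk=1 q=0 v=0 x=0 u=1 y=1 n1=0
t9.Δ0 p=1 z=0 clk=1 q=0 v=0 x=0 u=1 y=1 n1=0
t9.Δ1 p=1 z=0 clk=0 q=0 v=0 x=0 u=1 y=1 n1=0
t10.Δ0 p=1 z=0 clk=0 q=0 v=0 x=0 u=1 y=1 n1=0
t10.Δ1 p=1 z=0 clk=1 q=0 v=0 x=0 u=1 y=1 n1=0
t10.Δ2 p=1 z=0 clk=1 q=1 v=0 x=0 u=1 y=1 n1=0
t10.Δ3 p=0 z=0 clk=1 q=1 v=0 x=0 u=1 y=1 n1=0
t11.Δ0 p=0 z=0 clk=1 q=1 v=0 x=0 u=1 y=1 n1=0
t11.Δ1 p=0 z=0 clk=0 q=1 v=0 x=0 u=1 y=1 n1=0
t12.Δ0 p=0 z=0 clk=0 q=1 v=0 x=0 u=1 y=1 n1=0
t12.Δ1 p=0 z=0 clk=1 q=1 v=0 x=0 u=1 y=1 n1=0
t12.Δ2 p=0 z=0 clk=1 q=0 v=0 x=0 u=1 y=1 n1=0
t12.Δ3 p=1 z=0 clk=1 q=0 v=0 x=0 u=1 y=1 n1=0
t13.Δ0 p=1 z=0 clk=1 q=0 v=0 x=0 u=1 y=1 n1=0
t13.Δ1 p=1 z=0 clk=0 q=0 v=0 x=0 u=1 y=1 n1=0
t14.Δ0 p=1 z=0 clk=0 q=0 v=0 x=0 u=1 y=1 n1=0
t14.Δ1 p=1 z=0 clk=1 q=0 v=0 x=0 u=1 y=1 n1=0
t14.Δ2 p=1 z=0 clk=1 q=1 v=0 x=0 u=1 y=1 n1=0
t14.Δ3 p=0 z=0 clk=1 q=1 v=0 x=0 u=1 y=1 n1=0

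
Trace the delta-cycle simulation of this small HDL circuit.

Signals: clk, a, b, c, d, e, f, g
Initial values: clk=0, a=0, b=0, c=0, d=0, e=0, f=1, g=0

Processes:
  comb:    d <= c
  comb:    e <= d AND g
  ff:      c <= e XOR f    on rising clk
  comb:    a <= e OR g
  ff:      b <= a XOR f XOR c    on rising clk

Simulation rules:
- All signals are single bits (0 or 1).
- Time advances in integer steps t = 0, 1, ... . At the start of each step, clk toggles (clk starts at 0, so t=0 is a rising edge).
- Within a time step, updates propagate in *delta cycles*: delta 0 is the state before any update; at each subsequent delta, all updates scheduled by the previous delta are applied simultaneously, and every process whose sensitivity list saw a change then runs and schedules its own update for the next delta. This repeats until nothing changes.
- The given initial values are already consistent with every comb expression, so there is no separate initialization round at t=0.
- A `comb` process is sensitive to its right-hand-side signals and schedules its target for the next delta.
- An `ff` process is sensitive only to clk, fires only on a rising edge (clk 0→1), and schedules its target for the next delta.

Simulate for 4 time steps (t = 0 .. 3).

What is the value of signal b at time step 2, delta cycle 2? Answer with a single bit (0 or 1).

0

t0.Δ0 c=0 d=0 g=0 clk=0 b=0 a=0 f=1 e=0
t0.Δ1 c=0 d=0 g=0 clk=1 b=0 a=0 f=1 e=0
t0.Δ2 c=1 d=0 g=0 clk=1 b=1 a=0 f=1 e=0
t0.Δ3 c=1 d=1 g=0 clk=1 b=1 a=0 f=1 e=0
t1.Δ0 c=1 d=1 g=0 clk=1 b=1 a=0 f=1 e=0
t1.Δ1 c=1 d=1 g=0 clk=0 b=1 a=0 f=1 e=0
t2.Δ0 c=1 d=1 g=0 clk=0 b=1 a=0 f=1 e=0
t2.Δ1 c=1 d=1 g=0 clk=1 b=1 a=0 f=1 e=0
t2.Δ2 c=1 d=1 g=0 clk=1 b=0 a=0 f=1 e=0
t3.Δ0 c=1 d=1 g=0 clk=1 b=0 a=0 f=1 e=0
t3.Δ1 c=1 d=1 g=0 clk=0 b=0 a=0 f=1 e=0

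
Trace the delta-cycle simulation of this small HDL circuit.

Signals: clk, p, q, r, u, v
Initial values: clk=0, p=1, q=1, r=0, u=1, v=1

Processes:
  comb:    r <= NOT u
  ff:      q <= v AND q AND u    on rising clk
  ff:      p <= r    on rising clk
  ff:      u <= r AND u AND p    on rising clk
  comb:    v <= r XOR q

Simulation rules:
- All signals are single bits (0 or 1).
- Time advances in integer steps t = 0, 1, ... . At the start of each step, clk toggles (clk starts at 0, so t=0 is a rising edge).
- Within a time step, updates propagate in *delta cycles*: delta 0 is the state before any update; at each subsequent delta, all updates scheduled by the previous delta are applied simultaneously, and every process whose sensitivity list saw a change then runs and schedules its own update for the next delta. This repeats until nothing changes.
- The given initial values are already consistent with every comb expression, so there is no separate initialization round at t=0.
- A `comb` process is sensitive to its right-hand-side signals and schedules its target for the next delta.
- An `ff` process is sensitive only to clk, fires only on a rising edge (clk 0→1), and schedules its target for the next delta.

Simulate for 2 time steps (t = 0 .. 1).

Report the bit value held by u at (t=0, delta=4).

t=0 Δ0: r=0 p=1 q=1 u=1 clk=0 v=1
  Δ1: clk:0→1
  Δ2: p:1→0, u:1→0
  Δ3: r:0→1
  Δ4: v:1→0
  (4Δ to stable)
t=1 Δ0: r=1 p=0 q=1 u=0 clk=1 v=0
  Δ1: clk:1→0
  (1Δ to stable)

0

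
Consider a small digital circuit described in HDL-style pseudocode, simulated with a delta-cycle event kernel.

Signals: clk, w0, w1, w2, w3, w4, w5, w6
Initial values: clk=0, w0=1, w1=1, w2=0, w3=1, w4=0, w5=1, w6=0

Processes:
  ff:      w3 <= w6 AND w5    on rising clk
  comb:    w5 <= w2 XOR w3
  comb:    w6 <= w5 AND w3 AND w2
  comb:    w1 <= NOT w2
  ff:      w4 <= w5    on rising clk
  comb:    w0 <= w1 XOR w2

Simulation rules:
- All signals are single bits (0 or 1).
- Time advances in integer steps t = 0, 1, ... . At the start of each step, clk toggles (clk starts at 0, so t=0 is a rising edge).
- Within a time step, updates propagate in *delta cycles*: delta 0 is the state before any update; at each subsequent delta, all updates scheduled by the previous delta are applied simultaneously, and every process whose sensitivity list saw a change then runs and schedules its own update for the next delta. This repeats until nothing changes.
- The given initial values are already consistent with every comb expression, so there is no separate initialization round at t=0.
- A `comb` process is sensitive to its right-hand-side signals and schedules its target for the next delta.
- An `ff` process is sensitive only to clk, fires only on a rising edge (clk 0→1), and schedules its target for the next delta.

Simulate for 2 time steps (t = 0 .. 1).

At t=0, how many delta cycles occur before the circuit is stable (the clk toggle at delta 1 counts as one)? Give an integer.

t0.Δ0 w6=0 w3=1 w2=0 w4=0 clk=0 w5=1 w1=1 w0=1
t0.Δ1 w6=0 w3=1 w2=0 w4=0 clk=1 w5=1 w1=1 w0=1
t0.Δ2 w6=0 w3=0 w2=0 w4=1 clk=1 w5=1 w1=1 w0=1
t0.Δ3 w6=0 w3=0 w2=0 w4=1 clk=1 w5=0 w1=1 w0=1
t1.Δ0 w6=0 w3=0 w2=0 w4=1 clk=1 w5=0 w1=1 w0=1
t1.Δ1 w6=0 w3=0 w2=0 w4=1 clk=0 w5=0 w1=1 w0=1

3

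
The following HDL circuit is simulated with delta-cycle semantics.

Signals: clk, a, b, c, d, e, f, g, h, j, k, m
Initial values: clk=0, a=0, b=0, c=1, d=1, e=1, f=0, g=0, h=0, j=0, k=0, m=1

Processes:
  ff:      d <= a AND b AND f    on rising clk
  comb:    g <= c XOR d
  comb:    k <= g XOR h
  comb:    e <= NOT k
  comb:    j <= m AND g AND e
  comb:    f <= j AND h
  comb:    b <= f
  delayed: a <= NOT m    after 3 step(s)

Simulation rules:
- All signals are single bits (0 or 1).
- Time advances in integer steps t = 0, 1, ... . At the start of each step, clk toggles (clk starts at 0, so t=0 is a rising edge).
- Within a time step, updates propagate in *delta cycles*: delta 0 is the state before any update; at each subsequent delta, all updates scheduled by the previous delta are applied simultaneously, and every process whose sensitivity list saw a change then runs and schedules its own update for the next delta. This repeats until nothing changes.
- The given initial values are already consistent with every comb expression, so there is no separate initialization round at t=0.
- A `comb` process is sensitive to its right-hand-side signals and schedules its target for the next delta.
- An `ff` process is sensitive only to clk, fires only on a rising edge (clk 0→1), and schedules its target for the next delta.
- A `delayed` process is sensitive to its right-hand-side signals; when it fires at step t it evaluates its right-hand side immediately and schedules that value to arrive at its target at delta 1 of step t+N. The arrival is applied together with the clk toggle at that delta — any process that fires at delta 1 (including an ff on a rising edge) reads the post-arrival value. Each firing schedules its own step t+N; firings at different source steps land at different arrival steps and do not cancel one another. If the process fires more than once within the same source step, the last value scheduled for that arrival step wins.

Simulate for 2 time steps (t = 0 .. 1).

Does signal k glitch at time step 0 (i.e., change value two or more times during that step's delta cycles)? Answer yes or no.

no

t0.Δ0 g=0 c=1 k=0 a=0 f=0 clk=0 h=0 m=1 j=0 d=1 e=1 b=0
t0.Δ1 g=0 c=1 k=0 a=0 f=0 clk=1 h=0 m=1 j=0 d=1 e=1 b=0
t0.Δ2 g=0 c=1 k=0 a=0 f=0 clk=1 h=0 m=1 j=0 d=0 e=1 b=0
t0.Δ3 g=1 c=1 k=0 a=0 f=0 clk=1 h=0 m=1 j=0 d=0 e=1 b=0
t0.Δ4 g=1 c=1 k=1 a=0 f=0 clk=1 h=0 m=1 j=1 d=0 e=1 b=0
t0.Δ5 g=1 c=1 k=1 a=0 f=0 clk=1 h=0 m=1 j=1 d=0 e=0 b=0
t0.Δ6 g=1 c=1 k=1 a=0 f=0 clk=1 h=0 m=1 j=0 d=0 e=0 b=0
t1.Δ0 g=1 c=1 k=1 a=0 f=0 clk=1 h=0 m=1 j=0 d=0 e=0 b=0
t1.Δ1 g=1 c=1 k=1 a=0 f=0 clk=0 h=0 m=1 j=0 d=0 e=0 b=0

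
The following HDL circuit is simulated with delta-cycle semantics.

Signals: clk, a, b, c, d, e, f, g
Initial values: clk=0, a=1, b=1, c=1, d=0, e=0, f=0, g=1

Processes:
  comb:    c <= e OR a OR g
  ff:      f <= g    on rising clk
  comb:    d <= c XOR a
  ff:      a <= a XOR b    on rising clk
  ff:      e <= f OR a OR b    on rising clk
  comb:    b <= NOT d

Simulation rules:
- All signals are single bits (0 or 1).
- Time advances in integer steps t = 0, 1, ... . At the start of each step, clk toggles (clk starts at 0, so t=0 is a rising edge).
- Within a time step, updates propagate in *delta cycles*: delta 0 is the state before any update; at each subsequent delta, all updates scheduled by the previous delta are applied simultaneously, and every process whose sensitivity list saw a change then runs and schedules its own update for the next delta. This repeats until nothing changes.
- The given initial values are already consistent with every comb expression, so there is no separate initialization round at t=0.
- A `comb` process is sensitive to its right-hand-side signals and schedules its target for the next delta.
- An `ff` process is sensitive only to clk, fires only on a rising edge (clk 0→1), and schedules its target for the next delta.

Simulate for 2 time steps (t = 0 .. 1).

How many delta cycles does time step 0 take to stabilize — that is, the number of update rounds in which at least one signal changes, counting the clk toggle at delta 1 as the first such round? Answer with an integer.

4

t=0 Δ0: g=1 d=0 clk=0 a=1 b=1 c=1 f=0 e=0
  Δ1: clk:0→1
  Δ2: a:1→0, f:0→1, e:0→1
  Δ3: d:0→1
  Δ4: b:1→0
  (4Δ to stable)
t=1 Δ0: g=1 d=1 clk=1 a=0 b=0 c=1 f=1 e=1
  Δ1: clk:1→0
  (1Δ to stable)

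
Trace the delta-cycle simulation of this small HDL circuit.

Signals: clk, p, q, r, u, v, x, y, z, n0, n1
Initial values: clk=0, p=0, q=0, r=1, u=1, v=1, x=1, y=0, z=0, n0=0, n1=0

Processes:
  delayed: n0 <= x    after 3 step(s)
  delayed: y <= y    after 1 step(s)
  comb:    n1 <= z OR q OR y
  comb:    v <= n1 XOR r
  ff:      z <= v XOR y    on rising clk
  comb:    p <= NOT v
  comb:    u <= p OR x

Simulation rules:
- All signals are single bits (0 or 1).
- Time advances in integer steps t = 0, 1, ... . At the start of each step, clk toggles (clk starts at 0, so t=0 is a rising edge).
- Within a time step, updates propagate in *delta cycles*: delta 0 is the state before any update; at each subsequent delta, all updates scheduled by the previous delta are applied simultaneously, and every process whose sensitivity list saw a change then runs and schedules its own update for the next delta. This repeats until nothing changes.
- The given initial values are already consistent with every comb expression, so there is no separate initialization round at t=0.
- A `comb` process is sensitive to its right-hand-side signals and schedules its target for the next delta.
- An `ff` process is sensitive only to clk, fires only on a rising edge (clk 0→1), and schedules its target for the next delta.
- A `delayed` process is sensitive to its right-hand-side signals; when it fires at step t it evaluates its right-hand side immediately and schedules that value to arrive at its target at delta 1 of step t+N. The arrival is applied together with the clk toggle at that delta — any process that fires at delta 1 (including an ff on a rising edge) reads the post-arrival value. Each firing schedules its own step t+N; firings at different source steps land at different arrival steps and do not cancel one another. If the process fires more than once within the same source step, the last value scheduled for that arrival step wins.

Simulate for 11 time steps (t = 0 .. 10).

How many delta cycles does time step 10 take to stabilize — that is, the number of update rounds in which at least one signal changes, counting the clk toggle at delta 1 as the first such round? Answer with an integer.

[bits: n0,p,u,n1,x,z,clk,r,q,y,v]
t=0: Δ0=00101001001 Δ1=00101011001 Δ2=00101111001 Δ3=00111111001 Δ4=00111111000 Δ5=01111111000 | 5Δ
t=1: Δ0=01111111000 Δ1=01111101000 | 1Δ
t=2: Δ0=01111101000 Δ1=01111111000 Δ2=01111011000 Δ3=01101011000 Δ4=01101011001 Δ5=00101011001 | 5Δ
t=3: Δ0=00101011001 Δ1=00101001001 | 1Δ
t=4: Δ0=00101001001 Δ1=00101011001 Δ2=00101111001 Δ3=00111111001 Δ4=00111111000 Δ5=01111111000 | 5Δ
t=5: Δ0=01111111000 Δ1=01111101000 | 1Δ
t=6: Δ0=01111101000 Δ1=01111111000 Δ2=01111011000 Δ3=01101011000 Δ4=01101011001 Δ5=00101011001 | 5Δ
t=7: Δ0=00101011001 Δ1=00101001001 | 1Δ
t=8: Δ0=00101001001 Δ1=00101011001 Δ2=00101111001 Δ3=00111111001 Δ4=00111111000 Δ5=01111111000 | 5Δ
t=9: Δ0=01111111000 Δ1=01111101000 | 1Δ
t=10: Δ0=01111101000 Δ1=01111111000 Δ2=01111011000 Δ3=01101011000 Δ4=01101011001 Δ5=00101011001 | 5Δ

5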